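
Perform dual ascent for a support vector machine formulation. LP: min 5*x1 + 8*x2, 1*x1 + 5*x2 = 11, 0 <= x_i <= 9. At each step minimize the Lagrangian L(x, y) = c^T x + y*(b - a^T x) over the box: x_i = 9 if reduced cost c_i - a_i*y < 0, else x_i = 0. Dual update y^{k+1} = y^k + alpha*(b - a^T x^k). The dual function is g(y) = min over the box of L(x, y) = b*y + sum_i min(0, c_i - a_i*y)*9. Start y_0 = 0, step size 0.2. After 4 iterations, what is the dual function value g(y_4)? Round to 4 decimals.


Dual ascent for LP: min 5*x1 + 8*x2, 1*x1 + 5*x2 = 11, 0 <= x_i <= 9
Step 1: y^k = 0.0, reduced costs: (5.0, 8.0)
  x^k = (0.0, 0.0), subgradient = b - a^T x = 11.0
  y^{k+1} = 0.0 + 0.2*11.0 = 2.2
Step 2: y^k = 2.2, reduced costs: (2.8, -3.0)
  x^k = (0.0, 9.0), subgradient = b - a^T x = -34.0
  y^{k+1} = 2.2 + 0.2*-34.0 = -4.6
Step 3: y^k = -4.6, reduced costs: (9.6, 31.0)
  x^k = (0.0, 0.0), subgradient = b - a^T x = 11.0
  y^{k+1} = -4.6 + 0.2*11.0 = -2.4
Step 4: y^k = -2.4, reduced costs: (7.4, 20.0)
  x^k = (0.0, 0.0), subgradient = b - a^T x = 11.0
  y^{k+1} = -2.4 + 0.2*11.0 = -0.2
Dual objective at y_4 = -0.2: reduced costs (5.2, 9.0), box minimizer x = (0.0, 0.0)
g(y_4) = b*y + (c1 - a1*y)*x1 + (c2 - a2*y)*x2 = 11*(-0.2) + 5.2*0.0 + 9.0*0.0 = -2.2 + 0.0 + 0.0 = -2.2


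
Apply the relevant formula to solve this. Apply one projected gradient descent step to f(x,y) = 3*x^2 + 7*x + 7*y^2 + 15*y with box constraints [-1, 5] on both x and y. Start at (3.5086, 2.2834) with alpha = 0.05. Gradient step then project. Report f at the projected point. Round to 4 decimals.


Step 1: Compute gradient at (3.5086, 2.2834).
grad_x = 2*3*3.5086 + 7 = 28.0516
grad_y = 2*7*2.2834 + 15 = 46.9676
Step 2: Gradient step.
x_raw = 3.5086 - 0.05*28.0516 = 2.106
y_raw = 2.2834 - 0.05*46.9676 = -0.065
Step 3: Project onto [-1, 5].
x_proj = clip(2.106) = 2.106
y_proj = clip(-0.065) = -0.065
Step 4: Evaluate f.
f(2.106, -0.065) = 27.103


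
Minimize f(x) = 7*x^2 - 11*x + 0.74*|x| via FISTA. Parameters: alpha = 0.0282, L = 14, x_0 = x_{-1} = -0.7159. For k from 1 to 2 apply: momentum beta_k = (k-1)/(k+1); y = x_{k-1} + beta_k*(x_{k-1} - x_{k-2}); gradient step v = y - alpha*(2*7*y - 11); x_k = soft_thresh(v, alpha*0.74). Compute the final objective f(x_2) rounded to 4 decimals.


FISTA on f(x) = 7*x^2 - 11*x + 0.74*|x|
L = 14, alpha = 0.0282
Iteration 1: beta = 0.0, y = -0.7159 + 0.0*(-0.7159 + 0.7159) = -0.7159
  grad(y) = -21.0226, v = y - alpha*grad = -0.1231
  prox(v) = soft_thresh(-0.1231, 0.0209) = -0.1022
Iteration 2: beta = 0.3333, y = -0.1022 + 0.3333*(-0.1022 + 0.7159) = 0.1024
  grad(y) = -9.5668, v = y - alpha*grad = 0.3722
  prox(v) = soft_thresh(0.3722, 0.0209) = 0.3513
f(x_2) = 7*0.3513^2 - 11*0.3513 + 0.74*|0.3513| = -2.7404


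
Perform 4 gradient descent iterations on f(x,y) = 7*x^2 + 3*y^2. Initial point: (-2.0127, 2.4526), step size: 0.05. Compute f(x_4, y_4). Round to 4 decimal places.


Gradient descent on f(x,y) = 7*x^2 + 3*y^2.
Starting point: (-2.0127, 2.4526), alpha = 0.05
Step 1: grad_x = 2*7*-2.0127 = -28.1778, grad_y = 2*3*2.4526 = 14.7156
  x_1 = -2.0127 - 0.05*-28.1778 = -0.6038
  y_1 = 2.4526 - 0.05*14.7156 = 1.7168
Step 2: grad_x = 2*7*-0.6038 = -8.4533, grad_y = 2*3*1.7168 = 10.3009
  x_2 = -0.6038 - 0.05*-8.4533 = -0.1811
  y_2 = 1.7168 - 0.05*10.3009 = 1.2018
Step 3: grad_x = 2*7*-0.1811 = -2.536, grad_y = 2*3*1.2018 = 7.2106
  x_3 = -0.1811 - 0.05*-2.536 = -0.0543
  y_3 = 1.2018 - 0.05*7.2106 = 0.8412
Step 4: grad_x = 2*7*-0.0543 = -0.7608, grad_y = 2*3*0.8412 = 5.0475
  x_4 = -0.0543 - 0.05*-0.7608 = -0.0163
  y_4 = 0.8412 - 0.05*5.0475 = 0.5889
f(-0.0163, 0.5889) = 7*(-0.0163)^2 + 3*0.5889^2 = 1.0422


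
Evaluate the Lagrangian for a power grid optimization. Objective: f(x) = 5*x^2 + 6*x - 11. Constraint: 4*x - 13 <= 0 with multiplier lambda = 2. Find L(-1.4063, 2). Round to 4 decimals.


Step 1: Evaluate f(x).
f(-1.4063) = 5*(-1.4063)^2 + 6*(-1.4063) - 11 = -9.5494
Step 2: Evaluate g(x).
g(-1.4063) = 4*-1.4063 - 13 = -18.6252
Step 3: Compute Lagrangian.
L = -9.5494 + 2*-18.6252 = -46.7998


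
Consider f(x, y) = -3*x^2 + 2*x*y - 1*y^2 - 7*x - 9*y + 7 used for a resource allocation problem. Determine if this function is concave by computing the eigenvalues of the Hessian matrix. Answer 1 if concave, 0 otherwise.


The Hessian of f(x,y) = -3*x^2 + 2*x*y - 1*y^2 - 7*x - 9*y + 7 is:
H = [[-6, 2], [2, -2]]
Trace = -6 - 2 = -8
Determinant = -6*-2 - (2)^2 = 8
Discriminant = (-8)^2 - 4*8 = 32.0
Eigenvalues: lambda_1 = -6.8284, lambda_2 = -1.1716
The function is concave.

1


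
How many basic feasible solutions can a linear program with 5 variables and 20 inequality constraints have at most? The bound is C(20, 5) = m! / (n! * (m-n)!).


Each vertex corresponds to some choice of n active constraints out of m, so the number of vertices is at most C(m, n) = m! / (n!(m-n)!).
m = 20, n = 5
Numerator: 20 * 19 * 18 * 17 * 16
Denominator: 5! = 120
C(20, 5) = 15504


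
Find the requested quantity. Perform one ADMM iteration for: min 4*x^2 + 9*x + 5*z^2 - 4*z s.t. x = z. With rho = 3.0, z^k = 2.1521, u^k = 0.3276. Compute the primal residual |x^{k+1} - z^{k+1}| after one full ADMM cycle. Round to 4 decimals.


ADMM iteration with rho = 3.0, z^k = 2.1521, u^k = 0.3276
Step 1: x-update.
Minimize 4*x^2 + 9*x + (3.0/2)*(x - 2.1521 + 0.3276)^2
FOC: (2*4 + 3.0)*x = -9 + 3.0*(2.1521 - 0.3276)
x^{k+1} = -0.3206
Step 2: z-update.
Minimize 5*z^2 - 4*z + (3.0/2)*(-0.3206 - z + 0.3276)^2
FOC: (2*5 + 3.0)*z = 4 + 3.0*(-0.3206 + 0.3276)
z^{k+1} = 0.3093
Step 3: u-update.
u^{k+1} = 0.3276 - 0.3206 - 0.3093 = -0.3023
Step 4: Primal residual = |-0.3206 - 0.3093| = 0.6299


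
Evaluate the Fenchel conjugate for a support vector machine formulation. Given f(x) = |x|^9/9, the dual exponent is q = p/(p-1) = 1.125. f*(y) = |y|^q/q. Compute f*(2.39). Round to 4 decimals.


The conjugate exponent q satisfies 1/p + 1/q = 1.
p = 9, so q = 9/(9 - 1) = 1.125
|y|^q = 2.39^1.125 = 2.665
f*(2.39) = 2.665 / 1.125 = 2.3689


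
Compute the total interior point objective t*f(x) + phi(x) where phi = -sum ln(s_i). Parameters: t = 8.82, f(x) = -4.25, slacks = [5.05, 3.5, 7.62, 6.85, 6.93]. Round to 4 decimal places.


Step 1: Compute log-barrier.
ln values: [1.6194, 1.2528, 2.0308, 1.9242, 1.9359]
phi = -(1.6194 + 1.2528 + 2.0308 + 1.9242 + 1.9359) = -8.763
Step 2: Compute augmented objective.
t*f(x) = 8.82*-4.25 = -37.485
Total = -37.485 - 8.763 = -46.248


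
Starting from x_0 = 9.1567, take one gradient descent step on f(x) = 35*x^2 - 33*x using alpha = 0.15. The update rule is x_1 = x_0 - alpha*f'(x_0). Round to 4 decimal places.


We compute the gradient at x_0 and apply the update.
f'(x) = 70*x - 33
f'(9.1567) = 70*9.1567 - 33 = 607.969
x_1 = 9.1567 - 0.15*607.969 = -82.0387


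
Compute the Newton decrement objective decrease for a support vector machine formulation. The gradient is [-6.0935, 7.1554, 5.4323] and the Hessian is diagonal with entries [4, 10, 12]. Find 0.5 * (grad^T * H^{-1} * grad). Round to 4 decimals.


Step 1: H is diagonal, so H^(-1) * g = [-1.5234, 0.7155, 0.4527].
Step 2: g^T H^(-1) g = sum_i g_i^2 / H_ii
  = (-6.0935)^2/4 + (7.1554)^2/10 + (5.4323)^2/12
  = 9.2827 + 5.12 + 2.4592 = 16.8618
Step 3: Objective decrease = 0.5 * g^T H^(-1) g = 8.4309


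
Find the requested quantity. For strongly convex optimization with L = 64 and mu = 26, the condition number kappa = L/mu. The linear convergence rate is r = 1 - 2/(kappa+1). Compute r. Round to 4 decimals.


Step 1: Compute the condition number.
kappa = L/mu = 64/26 = 2.4615
Step 2: Compute the convergence rate.
r = 1 - 2/(kappa + 1) = 1 - 2*mu/(L + mu) = (L - mu)/(L + mu) = 38/90 = 0.4222


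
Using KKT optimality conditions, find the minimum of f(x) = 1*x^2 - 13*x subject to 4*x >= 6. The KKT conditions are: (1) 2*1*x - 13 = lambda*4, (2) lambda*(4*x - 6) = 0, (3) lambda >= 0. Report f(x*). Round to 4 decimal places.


Step 1: Try lambda = 0 (constraint inactive).
Stationarity: 2*1*x - 13 = 0
x* = 13/(2*1) = 6.5
Check constraint: 4*6.5 = 26.0 >= 6 -- satisfied.
Step 2: Compute optimal value.
f(x*) = 1*6.5^2 - 13*6.5 = -42.25


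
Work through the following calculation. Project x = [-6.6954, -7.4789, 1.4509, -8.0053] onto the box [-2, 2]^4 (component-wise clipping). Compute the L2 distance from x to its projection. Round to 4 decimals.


Project each component onto [-2, 2].
clip(-6.6954) = -2.0, clip(-7.4789) = -2.0, clip(1.4509) = 1.4509, clip(-8.0053) = -2.0
Projection = [-2.0, -2.0, 1.4509, -2.0]
Squared diffs: [22.0468, 30.0183, 0.0, 36.0636]
Distance = sqrt(88.1287) = 9.3877


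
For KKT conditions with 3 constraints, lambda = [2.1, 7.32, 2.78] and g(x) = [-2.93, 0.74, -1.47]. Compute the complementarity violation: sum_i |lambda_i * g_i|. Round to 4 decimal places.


KKT complementary slackness check:
lambda_1 * g_1 = 2.1 * -2.93 = -6.153
lambda_2 * g_2 = 7.32 * 0.74 = 5.4168
lambda_3 * g_3 = 2.78 * -1.47 = -4.0866
Total violation = 6.153 + 5.4168 + 4.0866 = 15.6564


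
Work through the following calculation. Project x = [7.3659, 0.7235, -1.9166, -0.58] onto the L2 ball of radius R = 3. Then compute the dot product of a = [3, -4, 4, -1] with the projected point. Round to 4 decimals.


Step 1: Compute ||x|| (intermediates to 6 decimals).
||x|| = sqrt(7.3659^2 + 0.7235^2 + (-1.9166)^2 + (-0.58)^2) = 7.667444
Step 2: Project.
Since ||x|| > R, scale = R/||x|| = 3/7.667444 = 0.391265, proj(x) = scale * x
proj(x) = [2.882019, 0.28308, -0.749898, -0.226934]
Step 3: Dot product.
a^T * proj(x) = 3*2.882019 - 4*0.28308 + 4*(-0.749898) - 1*(-0.226934) = 4.7411


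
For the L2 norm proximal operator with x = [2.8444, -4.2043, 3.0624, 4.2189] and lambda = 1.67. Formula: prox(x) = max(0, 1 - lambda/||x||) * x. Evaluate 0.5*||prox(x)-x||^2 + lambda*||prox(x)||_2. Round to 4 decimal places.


Step 1: Compute ||x||.
||x|| = 7.2763
Step 2: Compute scaling factor.
scale = max(0, 1 - 1.67/7.2763) = 0.7705
Step 3: prox(x) = [2.1916, -3.2394, 2.3595, 3.2506]
||prox(x)|| = 5.6063
Step 4: Proximal objective.
0.5*||prox-x||^2 = 1.3945
lambda*||prox|| = 9.3625
Total = 10.7569


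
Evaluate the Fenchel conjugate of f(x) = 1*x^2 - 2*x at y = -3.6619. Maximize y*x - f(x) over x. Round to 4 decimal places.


f*(y) = sup_x {y*x - a*x^2 - b*x} = sup_x {(y-b)*x - a*x^2}
FOC: (y - b) - 2a*x = 0 => x* = (y - b)/(2a)
x* = (-3.6619 + 2)/(2*1) = -0.831
f*(-3.6619) = (y-b)^2/(4a) = (-3.6619 + 2)^2/(4*1)
= 2.7619/4 = 0.6905


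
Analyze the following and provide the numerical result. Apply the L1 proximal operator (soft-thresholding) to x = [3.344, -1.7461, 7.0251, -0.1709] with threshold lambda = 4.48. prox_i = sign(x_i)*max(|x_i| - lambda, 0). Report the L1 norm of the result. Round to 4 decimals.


Soft-thresholding with lambda = 4.48:
prox(3.344) = sign(3.344)*max(|3.344| - 4.48, 0) = 0.0
prox(-1.7461) = sign(-1.7461)*max(|-1.7461| - 4.48, 0) = 0.0
prox(7.0251) = sign(7.0251)*max(|7.0251| - 4.48, 0) = 2.5451
prox(-0.1709) = sign(-0.1709)*max(|-0.1709| - 4.48, 0) = 0.0
prox(x) = [0.0, 0.0, 2.5451, 0.0]
||prox(x)||_1 = 0.0 + 0.0 + 2.5451 + 0.0 = 2.5451


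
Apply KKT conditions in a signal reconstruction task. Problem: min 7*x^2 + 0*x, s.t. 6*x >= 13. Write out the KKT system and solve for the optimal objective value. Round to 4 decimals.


Step 1: Try lambda = 0 (constraint inactive).
x_unc = 0/(2*7) = 0.0
Check: 6*0.0 = 0.0 < 13 -- violated!
Step 2: Constraint must be active: 6*x = 13
x* = 13/6 = 2.1667 (rounded; the exact value 13/6 is used below)
lambda = (2*7*(13/6) + 0)/6 = 5.0556
Step 3: Compute optimal value.
f(x*) = 7*(13/6)^2 + 0*(13/6) = 32.8611


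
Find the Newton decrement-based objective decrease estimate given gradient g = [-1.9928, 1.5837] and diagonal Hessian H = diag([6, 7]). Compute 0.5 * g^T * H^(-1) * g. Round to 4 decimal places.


Step 1: H is diagonal, so H^(-1) * g = [-0.3321, 0.2262].
Step 2: g^T H^(-1) g = sum_i g_i^2 / H_ii
  = (-1.9928)^2/6 + (1.5837)^2/7
  = 0.6619 + 0.3583 = 1.0202
Step 3: Objective decrease = 0.5 * g^T H^(-1) g = 0.5101


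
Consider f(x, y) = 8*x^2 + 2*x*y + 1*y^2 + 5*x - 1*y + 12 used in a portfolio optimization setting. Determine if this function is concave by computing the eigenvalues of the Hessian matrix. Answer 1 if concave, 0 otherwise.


The Hessian of f(x,y) = 8*x^2 + 2*x*y + 1*y^2 + 5*x - 1*y + 12 is:
H = [[16, 2], [2, 2]]
Trace = 16 + 2 = 18
Determinant = 16*2 - (2)^2 = 28
Discriminant = (18)^2 - 4*28 = 212.0
Eigenvalues: lambda_1 = 1.7199, lambda_2 = 16.2801
The function is not concave.

0


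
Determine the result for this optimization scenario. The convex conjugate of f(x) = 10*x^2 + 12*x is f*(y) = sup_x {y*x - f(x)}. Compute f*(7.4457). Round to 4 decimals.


f*(y) = sup_x {y*x - a*x^2 - b*x} = sup_x {(y-b)*x - a*x^2}
FOC: (y - b) - 2a*x = 0 => x* = (y - b)/(2a)
x* = (7.4457 - 12)/(2*10) = -0.2277
f*(7.4457) = (y-b)^2/(4a) = (7.4457 - 12)^2/(4*10)
= 20.7416/40 = 0.5185


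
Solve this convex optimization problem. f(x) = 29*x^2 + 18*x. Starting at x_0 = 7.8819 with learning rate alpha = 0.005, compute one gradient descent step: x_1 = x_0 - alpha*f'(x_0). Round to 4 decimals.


We compute the gradient at x_0 and apply the update.
f'(x) = 58*x + 18
f'(7.8819) = 58*7.8819 + 18 = 475.1502
x_1 = 7.8819 - 0.005*475.1502 = 5.5061


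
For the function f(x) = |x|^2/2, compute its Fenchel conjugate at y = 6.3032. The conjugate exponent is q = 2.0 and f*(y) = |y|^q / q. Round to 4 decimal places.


The conjugate exponent q satisfies 1/p + 1/q = 1.
p = 2, so q = 2/(2 - 1) = 2.0
|y|^q = 6.3032^2.0 = 39.7303
f*(6.3032) = 39.7303 / 2.0 = 19.8652


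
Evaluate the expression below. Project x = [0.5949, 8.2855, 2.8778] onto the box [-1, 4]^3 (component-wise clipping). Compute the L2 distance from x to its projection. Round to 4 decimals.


Project each component onto [-1, 4].
clip(0.5949) = 0.5949, clip(8.2855) = 4.0, clip(2.8778) = 2.8778
Projection = [0.5949, 4.0, 2.8778]
Squared diffs: [0.0, 18.3655, 0.0]
Distance = sqrt(18.3655) = 4.2855


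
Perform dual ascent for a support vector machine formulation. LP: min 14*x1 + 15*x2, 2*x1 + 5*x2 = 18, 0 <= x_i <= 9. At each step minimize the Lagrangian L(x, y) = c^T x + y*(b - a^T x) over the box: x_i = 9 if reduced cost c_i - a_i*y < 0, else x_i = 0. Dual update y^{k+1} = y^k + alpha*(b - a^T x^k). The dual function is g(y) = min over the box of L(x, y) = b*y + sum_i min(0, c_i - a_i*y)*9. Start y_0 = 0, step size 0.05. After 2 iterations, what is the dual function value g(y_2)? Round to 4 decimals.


Dual ascent for LP: min 14*x1 + 15*x2, 2*x1 + 5*x2 = 18, 0 <= x_i <= 9
Step 1: y^k = 0.0, reduced costs: (14.0, 15.0)
  x^k = (0.0, 0.0), subgradient = b - a^T x = 18.0
  y^{k+1} = 0.0 + 0.05*18.0 = 0.9
Step 2: y^k = 0.9, reduced costs: (12.2, 10.5)
  x^k = (0.0, 0.0), subgradient = b - a^T x = 18.0
  y^{k+1} = 0.9 + 0.05*18.0 = 1.8
Dual objective at y_2 = 1.8: reduced costs (10.4, 6.0), box minimizer x = (0.0, 0.0)
g(y_2) = b*y + (c1 - a1*y)*x1 + (c2 - a2*y)*x2 = 18*1.8 + 10.4*0.0 + 6.0*0.0 = 32.4 + 0.0 + 0.0 = 32.4


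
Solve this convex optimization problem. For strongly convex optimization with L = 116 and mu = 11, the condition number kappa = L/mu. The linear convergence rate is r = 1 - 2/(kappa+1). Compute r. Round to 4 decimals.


Step 1: Compute the condition number.
kappa = L/mu = 116/11 = 10.5455
Step 2: Compute the convergence rate.
r = 1 - 2/(kappa + 1) = 1 - 2*mu/(L + mu) = (L - mu)/(L + mu) = 105/127 = 0.8268


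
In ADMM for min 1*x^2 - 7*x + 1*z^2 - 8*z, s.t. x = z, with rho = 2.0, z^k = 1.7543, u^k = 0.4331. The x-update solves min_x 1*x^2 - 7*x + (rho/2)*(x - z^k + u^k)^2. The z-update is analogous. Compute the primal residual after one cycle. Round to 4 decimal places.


ADMM iteration with rho = 2.0, z^k = 1.7543, u^k = 0.4331
Step 1: x-update.
Minimize 1*x^2 - 7*x + (2.0/2)*(x - 1.7543 + 0.4331)^2
FOC: (2*1 + 2.0)*x = 7 + 2.0*(1.7543 - 0.4331)
x^{k+1} = 2.4106
Step 2: z-update.
Minimize 1*z^2 - 8*z + (2.0/2)*(2.4106 - z + 0.4331)^2
FOC: (2*1 + 2.0)*z = 8 + 2.0*(2.4106 + 0.4331)
z^{k+1} = 3.4219
Step 3: u-update.
u^{k+1} = 0.4331 + 2.4106 - 3.4219 = -0.5782
Step 4: Primal residual = |2.4106 - 3.4219| = 1.0113


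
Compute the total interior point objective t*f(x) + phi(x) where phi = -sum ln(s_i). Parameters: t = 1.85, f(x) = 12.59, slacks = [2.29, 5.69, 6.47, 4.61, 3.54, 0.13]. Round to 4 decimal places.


Step 1: Compute log-barrier.
ln values: [0.8286, 1.7387, 1.8672, 1.5282, 1.2641, -2.0402]
phi = -(0.8286 + 1.7387 + 1.8672 + 1.5282 + 1.2641 - 2.0402) = -5.1866
Step 2: Compute augmented objective.
t*f(x) = 1.85*12.59 = 23.2915
Total = 23.2915 - 5.1866 = 18.1049


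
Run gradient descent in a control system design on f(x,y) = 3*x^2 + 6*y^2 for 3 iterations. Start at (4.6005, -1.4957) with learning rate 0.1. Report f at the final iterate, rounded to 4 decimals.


Gradient descent on f(x,y) = 3*x^2 + 6*y^2.
Starting point: (4.6005, -1.4957), alpha = 0.1
Step 1: grad_x = 2*3*4.6005 = 27.603, grad_y = 2*6*-1.4957 = -17.9484
  x_1 = 4.6005 - 0.1*27.603 = 1.8402
  y_1 = -1.4957 - 0.1*-17.9484 = 0.2991
Step 2: grad_x = 2*3*1.8402 = 11.0412, grad_y = 2*6*0.2991 = 3.5897
  x_2 = 1.8402 - 0.1*11.0412 = 0.7361
  y_2 = 0.2991 - 0.1*3.5897 = -0.0598
Step 3: grad_x = 2*3*0.7361 = 4.4165, grad_y = 2*6*-0.0598 = -0.7179
  x_3 = 0.7361 - 0.1*4.4165 = 0.2944
  y_3 = -0.0598 - 0.1*-0.7179 = 0.012
f(0.2944, 0.012) = 3*0.2944^2 + 6*0.012^2 = 0.2609


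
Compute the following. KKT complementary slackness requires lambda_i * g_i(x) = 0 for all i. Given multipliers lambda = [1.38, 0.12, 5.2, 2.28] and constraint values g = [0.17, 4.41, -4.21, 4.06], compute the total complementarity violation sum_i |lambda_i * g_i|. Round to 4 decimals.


KKT complementary slackness check:
lambda_1 * g_1 = 1.38 * 0.17 = 0.2346
lambda_2 * g_2 = 0.12 * 4.41 = 0.5292
lambda_3 * g_3 = 5.2 * -4.21 = -21.892
lambda_4 * g_4 = 2.28 * 4.06 = 9.2568
Total violation = 0.2346 + 0.5292 + 21.892 + 9.2568 = 31.9126


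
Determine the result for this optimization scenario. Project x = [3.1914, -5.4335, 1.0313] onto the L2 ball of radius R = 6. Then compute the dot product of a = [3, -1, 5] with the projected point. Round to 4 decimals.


Step 1: Compute ||x|| (intermediates to 6 decimals).
||x|| = sqrt(3.1914^2 + (-5.4335)^2 + 1.0313^2) = 6.385259
Step 2: Project.
Since ||x|| > R, scale = R/||x|| = 6/6.385259 = 0.939664, proj(x) = scale * x
proj(x) = [2.998844, -5.105664, 0.969075]
Step 3: Dot product.
a^T * proj(x) = 3*2.998844 - 1*(-5.105664) + 5*0.969075 = 18.9476


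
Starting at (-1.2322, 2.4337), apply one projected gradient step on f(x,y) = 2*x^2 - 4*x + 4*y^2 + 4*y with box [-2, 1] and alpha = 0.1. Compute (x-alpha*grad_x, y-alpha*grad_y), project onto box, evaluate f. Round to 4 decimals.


Step 1: Compute gradient at (-1.2322, 2.4337).
grad_x = 2*2*-1.2322 - 4 = -8.9288
grad_y = 2*4*2.4337 + 4 = 23.4696
Step 2: Gradient step.
x_raw = -1.2322 - 0.1*-8.9288 = -0.3393
y_raw = 2.4337 - 0.1*23.4696 = 0.0867
Step 3: Project onto [-2, 1].
x_proj = clip(-0.3393) = -0.3393
y_proj = clip(0.0867) = 0.0867
Step 4: Evaluate f.
f(-0.3393, 0.0867) = 1.9646


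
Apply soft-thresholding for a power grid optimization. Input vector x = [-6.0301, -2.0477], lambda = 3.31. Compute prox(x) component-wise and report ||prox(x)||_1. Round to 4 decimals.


Soft-thresholding with lambda = 3.31:
prox(-6.0301) = sign(-6.0301)*max(|-6.0301| - 3.31, 0) = -2.7201
prox(-2.0477) = sign(-2.0477)*max(|-2.0477| - 3.31, 0) = 0.0
prox(x) = [-2.7201, 0.0]
||prox(x)||_1 = 2.7201 + 0.0 = 2.7201


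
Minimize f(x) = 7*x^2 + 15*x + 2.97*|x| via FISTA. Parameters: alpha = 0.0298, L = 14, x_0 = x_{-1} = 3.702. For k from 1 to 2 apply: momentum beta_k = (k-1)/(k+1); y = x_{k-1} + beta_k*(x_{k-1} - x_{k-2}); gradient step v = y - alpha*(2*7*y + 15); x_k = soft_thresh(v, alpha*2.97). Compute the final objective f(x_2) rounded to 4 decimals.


FISTA on f(x) = 7*x^2 + 15*x + 2.97*|x|
L = 14, alpha = 0.0298
Iteration 1: beta = 0.0, y = 3.702 + 0.0*(3.702 - 3.702) = 3.702
  grad(y) = 66.828, v = y - alpha*grad = 1.7105
  prox(v) = soft_thresh(1.7105, 0.0885) = 1.622
Iteration 2: beta = 0.3333, y = 1.622 + 0.3333*(1.622 - 3.702) = 0.9287
  grad(y) = 28.0017, v = y - alpha*grad = 0.0942
  prox(v) = soft_thresh(0.0942, 0.0885) = 0.0057
f(x_2) = 7*0.0057^2 + 15*0.0057 + 2.97*|0.0057| = 0.1033


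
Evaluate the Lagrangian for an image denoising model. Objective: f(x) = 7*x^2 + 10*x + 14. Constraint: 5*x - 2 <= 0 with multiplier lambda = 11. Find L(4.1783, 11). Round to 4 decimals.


Step 1: Evaluate f(x).
f(4.1783) = 7*4.1783^2 + 10*4.1783 + 14 = 177.9903
Step 2: Evaluate g(x).
g(4.1783) = 5*4.1783 - 2 = 18.8915
Step 3: Compute Lagrangian.
L = 177.9903 + 11*18.8915 = 385.7968


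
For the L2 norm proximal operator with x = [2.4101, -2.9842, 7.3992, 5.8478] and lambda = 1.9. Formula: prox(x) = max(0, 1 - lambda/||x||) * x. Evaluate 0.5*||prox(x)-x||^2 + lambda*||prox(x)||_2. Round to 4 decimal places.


Step 1: Compute ||x||.
||x|| = 10.1813
Step 2: Compute scaling factor.
scale = max(0, 1 - 1.9/10.1813) = 0.8134
Step 3: prox(x) = [1.9603, -2.4273, 6.0184, 4.7565]
||prox(x)|| = 8.2813
Step 4: Proximal objective.
0.5*||prox-x||^2 = 1.805
lambda*||prox|| = 15.7345
Total = 17.5395


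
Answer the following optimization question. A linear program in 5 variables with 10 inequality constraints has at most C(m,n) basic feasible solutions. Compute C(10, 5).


Each vertex corresponds to some choice of n active constraints out of m, so the number of vertices is at most C(m, n) = m! / (n!(m-n)!).
m = 10, n = 5
Numerator: 10 * 9 * 8 * 7 * 6
Denominator: 5! = 120
C(10, 5) = 252


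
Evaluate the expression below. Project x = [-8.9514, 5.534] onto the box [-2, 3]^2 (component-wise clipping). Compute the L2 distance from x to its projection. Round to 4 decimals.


Project each component onto [-2, 3].
clip(-8.9514) = -2.0, clip(5.534) = 3.0
Projection = [-2.0, 3.0]
Squared diffs: [48.322, 6.4212]
Distance = sqrt(54.7432) = 7.3989


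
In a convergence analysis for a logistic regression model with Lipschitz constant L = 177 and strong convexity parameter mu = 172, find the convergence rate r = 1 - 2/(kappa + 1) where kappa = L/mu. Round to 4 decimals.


Step 1: Compute the condition number.
kappa = L/mu = 177/172 = 1.0291
Step 2: Compute the convergence rate.
r = 1 - 2/(kappa + 1) = 1 - 2*mu/(L + mu) = (L - mu)/(L + mu) = 5/349 = 0.0143


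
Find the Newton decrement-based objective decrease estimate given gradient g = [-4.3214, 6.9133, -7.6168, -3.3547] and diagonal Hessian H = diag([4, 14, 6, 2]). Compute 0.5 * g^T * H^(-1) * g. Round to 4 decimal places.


Step 1: H is diagonal, so H^(-1) * g = [-1.0804, 0.4938, -1.2695, -1.6774].
Step 2: g^T H^(-1) g = sum_i g_i^2 / H_ii
  = (-4.3214)^2/4 + (6.9133)^2/14 + (-7.6168)^2/6 + (-3.3547)^2/2
  = 4.6686 + 3.4138 + 9.6693 + 5.627 = 23.3787
Step 3: Objective decrease = 0.5 * g^T H^(-1) g = 11.6894


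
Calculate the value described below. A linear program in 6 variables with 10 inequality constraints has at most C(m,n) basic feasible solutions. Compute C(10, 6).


Each vertex corresponds to some choice of n active constraints out of m, so the number of vertices is at most C(m, n) = m! / (n!(m-n)!).
m = 10, n = 6
Numerator: 10 * 9 * 8 * 7 * 6 * 5
Denominator: 6! = 720
C(10, 6) = 210


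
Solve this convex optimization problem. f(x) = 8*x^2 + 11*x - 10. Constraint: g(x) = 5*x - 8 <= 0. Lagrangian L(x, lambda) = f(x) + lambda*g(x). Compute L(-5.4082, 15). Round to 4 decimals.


Step 1: Evaluate f(x).
f(-5.4082) = 8*(-5.4082)^2 + 11*(-5.4082) - 10 = 164.4988
Step 2: Evaluate g(x).
g(-5.4082) = 5*-5.4082 - 8 = -35.041
Step 3: Compute Lagrangian.
L = 164.4988 + 15*-35.041 = -361.1162


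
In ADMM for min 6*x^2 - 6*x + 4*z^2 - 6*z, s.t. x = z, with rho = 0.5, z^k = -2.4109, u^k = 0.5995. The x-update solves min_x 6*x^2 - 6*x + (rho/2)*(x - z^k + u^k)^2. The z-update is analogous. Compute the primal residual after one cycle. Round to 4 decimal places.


ADMM iteration with rho = 0.5, z^k = -2.4109, u^k = 0.5995
Step 1: x-update.
Minimize 6*x^2 - 6*x + (0.5/2)*(x + 2.4109 + 0.5995)^2
FOC: (2*6 + 0.5)*x = 6 + 0.5*(-2.4109 - 0.5995)
x^{k+1} = 0.3596
Step 2: z-update.
Minimize 4*z^2 - 6*z + (0.5/2)*(0.3596 - z + 0.5995)^2
FOC: (2*4 + 0.5)*z = 6 + 0.5*(0.3596 + 0.5995)
z^{k+1} = 0.7623
Step 3: u-update.
u^{k+1} = 0.5995 + 0.3596 - 0.7623 = 0.1968
Step 4: Primal residual = |0.3596 - 0.7623| = 0.4027


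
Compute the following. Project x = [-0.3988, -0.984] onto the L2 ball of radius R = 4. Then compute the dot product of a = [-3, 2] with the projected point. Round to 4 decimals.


Step 1: Compute ||x|| (intermediates to 6 decimals).
||x|| = sqrt((-0.3988)^2 + (-0.984)^2) = 1.061743
Step 2: Project.
Since ||x|| <= R, proj = x (no scaling needed).
proj(x) = [-0.3988, -0.984]
Step 3: Dot product.
a^T * proj(x) = -3*(-0.3988) + 2*(-0.984) = -0.7716


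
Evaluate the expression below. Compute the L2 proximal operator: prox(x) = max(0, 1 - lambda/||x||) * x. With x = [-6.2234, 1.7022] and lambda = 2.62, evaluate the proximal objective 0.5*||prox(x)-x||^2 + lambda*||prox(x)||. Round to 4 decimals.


Step 1: Compute ||x||.
||x|| = 6.452
Step 2: Compute scaling factor.
scale = max(0, 1 - 2.62/6.452) = 0.5939
Step 3: prox(x) = [-3.6962, 1.011]
||prox(x)|| = 3.832
Step 4: Proximal objective.
0.5*||prox-x||^2 = 3.4322
lambda*||prox|| = 10.0398
Total = 13.472


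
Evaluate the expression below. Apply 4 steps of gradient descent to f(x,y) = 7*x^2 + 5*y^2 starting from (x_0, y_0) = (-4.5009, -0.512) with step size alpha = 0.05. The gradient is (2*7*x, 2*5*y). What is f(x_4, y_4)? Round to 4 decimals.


Gradient descent on f(x,y) = 7*x^2 + 5*y^2.
Starting point: (-4.5009, -0.512), alpha = 0.05
Step 1: grad_x = 2*7*-4.5009 = -63.0126, grad_y = 2*5*-0.512 = -5.12
  x_1 = -4.5009 - 0.05*-63.0126 = -1.3503
  y_1 = -0.512 - 0.05*-5.12 = -0.256
Step 2: grad_x = 2*7*-1.3503 = -18.9038, grad_y = 2*5*-0.256 = -2.56
  x_2 = -1.3503 - 0.05*-18.9038 = -0.4051
  y_2 = -0.256 - 0.05*-2.56 = -0.128
Step 3: grad_x = 2*7*-0.4051 = -5.6711, grad_y = 2*5*-0.128 = -1.28
  x_3 = -0.4051 - 0.05*-5.6711 = -0.1215
  y_3 = -0.128 - 0.05*-1.28 = -0.064
Step 4: grad_x = 2*7*-0.1215 = -1.7013, grad_y = 2*5*-0.064 = -0.64
  x_4 = -0.1215 - 0.05*-1.7013 = -0.0365
  y_4 = -0.064 - 0.05*-0.64 = -0.032
f(-0.0365, -0.032) = 7*(-0.0365)^2 + 5*(-0.032)^2 = 0.0144


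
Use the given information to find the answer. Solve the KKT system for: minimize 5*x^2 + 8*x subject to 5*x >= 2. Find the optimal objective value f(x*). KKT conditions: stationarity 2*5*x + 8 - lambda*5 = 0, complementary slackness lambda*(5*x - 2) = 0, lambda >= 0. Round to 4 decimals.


Step 1: Try lambda = 0 (constraint inactive).
x_unc = -8/(2*5) = -0.8
Check: 5*-0.8 = -4.0 < 2 -- violated!
Step 2: Constraint must be active: 5*x = 2
x* = 2/5 = 0.4
lambda = (2*5*0.4 + 8)/5 = 2.4
Step 3: Compute optimal value.
f(x*) = 5*0.4^2 + 8*0.4 = 4.0


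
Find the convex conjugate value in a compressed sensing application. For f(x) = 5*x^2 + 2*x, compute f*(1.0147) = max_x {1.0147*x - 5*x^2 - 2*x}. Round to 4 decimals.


f*(y) = sup_x {y*x - a*x^2 - b*x} = sup_x {(y-b)*x - a*x^2}
FOC: (y - b) - 2a*x = 0 => x* = (y - b)/(2a)
x* = (1.0147 - 2)/(2*5) = -0.0985
f*(1.0147) = (y-b)^2/(4a) = (1.0147 - 2)^2/(4*5)
= 0.9708/20 = 0.0485


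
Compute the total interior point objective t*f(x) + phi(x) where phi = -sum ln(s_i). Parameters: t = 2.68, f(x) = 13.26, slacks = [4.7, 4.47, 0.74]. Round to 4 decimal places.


Step 1: Compute log-barrier.
ln values: [1.5476, 1.4974, -0.3011]
phi = -(1.5476 + 1.4974 - 0.3011) = -2.7438
Step 2: Compute augmented objective.
t*f(x) = 2.68*13.26 = 35.5368
Total = 35.5368 - 2.7438 = 32.793


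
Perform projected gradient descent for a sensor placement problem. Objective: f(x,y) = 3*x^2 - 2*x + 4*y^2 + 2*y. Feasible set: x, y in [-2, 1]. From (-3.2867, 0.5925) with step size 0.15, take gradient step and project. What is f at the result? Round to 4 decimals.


Step 1: Compute gradient at (-3.2867, 0.5925).
grad_x = 2*3*-3.2867 - 2 = -21.7202
grad_y = 2*4*0.5925 + 2 = 6.74
Step 2: Gradient step.
x_raw = -3.2867 - 0.15*-21.7202 = -0.0287
y_raw = 0.5925 - 0.15*6.74 = -0.4185
Step 3: Project onto [-2, 1].
x_proj = clip(-0.0287) = -0.0287
y_proj = clip(-0.4185) = -0.4185
Step 4: Evaluate f.
f(-0.0287, -0.4185) = -0.0766


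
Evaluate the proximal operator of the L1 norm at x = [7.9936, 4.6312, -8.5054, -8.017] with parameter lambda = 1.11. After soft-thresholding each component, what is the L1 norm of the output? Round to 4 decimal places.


Soft-thresholding with lambda = 1.11:
prox(7.9936) = sign(7.9936)*max(|7.9936| - 1.11, 0) = 6.8836
prox(4.6312) = sign(4.6312)*max(|4.6312| - 1.11, 0) = 3.5212
prox(-8.5054) = sign(-8.5054)*max(|-8.5054| - 1.11, 0) = -7.3954
prox(-8.017) = sign(-8.017)*max(|-8.017| - 1.11, 0) = -6.907
prox(x) = [6.8836, 3.5212, -7.3954, -6.907]
||prox(x)||_1 = 6.8836 + 3.5212 + 7.3954 + 6.907 = 24.7072


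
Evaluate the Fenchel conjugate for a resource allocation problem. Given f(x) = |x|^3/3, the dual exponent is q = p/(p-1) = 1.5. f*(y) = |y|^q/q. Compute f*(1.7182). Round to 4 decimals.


The conjugate exponent q satisfies 1/p + 1/q = 1.
p = 3, so q = 3/(3 - 1) = 1.5
|y|^q = 1.7182^1.5 = 2.2522
f*(1.7182) = 2.2522 / 1.5 = 1.5015


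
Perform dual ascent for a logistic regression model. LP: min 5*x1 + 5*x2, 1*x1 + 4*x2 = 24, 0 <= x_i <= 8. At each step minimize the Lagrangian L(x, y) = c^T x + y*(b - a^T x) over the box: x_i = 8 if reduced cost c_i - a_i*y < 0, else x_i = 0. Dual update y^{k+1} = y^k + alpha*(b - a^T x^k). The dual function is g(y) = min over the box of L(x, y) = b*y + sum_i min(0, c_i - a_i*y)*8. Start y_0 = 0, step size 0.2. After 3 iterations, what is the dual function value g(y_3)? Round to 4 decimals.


Dual ascent for LP: min 5*x1 + 5*x2, 1*x1 + 4*x2 = 24, 0 <= x_i <= 8
Step 1: y^k = 0.0, reduced costs: (5.0, 5.0)
  x^k = (0.0, 0.0), subgradient = b - a^T x = 24.0
  y^{k+1} = 0.0 + 0.2*24.0 = 4.8
Step 2: y^k = 4.8, reduced costs: (0.2, -14.2)
  x^k = (0.0, 8.0), subgradient = b - a^T x = -8.0
  y^{k+1} = 4.8 + 0.2*-8.0 = 3.2
Step 3: y^k = 3.2, reduced costs: (1.8, -7.8)
  x^k = (0.0, 8.0), subgradient = b - a^T x = -8.0
  y^{k+1} = 3.2 + 0.2*-8.0 = 1.6
Dual objective at y_3 = 1.6: reduced costs (3.4, -1.4), box minimizer x = (0.0, 8.0)
g(y_3) = b*y + (c1 - a1*y)*x1 + (c2 - a2*y)*x2 = 24*1.6 + 3.4*0.0 + (-1.4)*8.0 = 38.4 + 0.0 - 11.2 = 27.2


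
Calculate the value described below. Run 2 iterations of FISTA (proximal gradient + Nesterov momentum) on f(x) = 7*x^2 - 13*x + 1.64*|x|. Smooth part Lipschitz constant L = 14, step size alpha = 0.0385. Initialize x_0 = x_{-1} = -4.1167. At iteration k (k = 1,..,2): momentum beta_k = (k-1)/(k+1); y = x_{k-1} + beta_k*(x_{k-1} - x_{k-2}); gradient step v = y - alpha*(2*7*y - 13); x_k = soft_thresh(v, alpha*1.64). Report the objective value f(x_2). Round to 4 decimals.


FISTA on f(x) = 7*x^2 - 13*x + 1.64*|x|
L = 14, alpha = 0.0385
Iteration 1: beta = 0.0, y = -4.1167 + 0.0*(-4.1167 + 4.1167) = -4.1167
  grad(y) = -70.6338, v = y - alpha*grad = -1.3973
  prox(v) = soft_thresh(-1.3973, 0.0631) = -1.3342
Iteration 2: beta = 0.3333, y = -1.3342 + 0.3333*(-1.3342 + 4.1167) = -0.4066
  grad(y) = -18.693, v = y - alpha*grad = 0.313
  prox(v) = soft_thresh(0.313, 0.0631) = 0.2499
f(x_2) = 7*0.2499^2 - 13*0.2499 + 1.64*|0.2499| = -2.4017


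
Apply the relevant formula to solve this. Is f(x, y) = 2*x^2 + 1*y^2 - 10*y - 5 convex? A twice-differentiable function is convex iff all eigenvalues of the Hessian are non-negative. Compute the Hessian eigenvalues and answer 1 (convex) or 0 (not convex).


The Hessian of f(x,y) = 2*x^2 + 1*y^2 - 10*y - 5 is:
H = [[4, 0], [0, 2]]
Trace = 4 + 2 = 6
Determinant = 4*2 - (0)^2 = 8
Discriminant = (6)^2 - 4*8 = 4.0
Eigenvalues: lambda_1 = 2.0, lambda_2 = 4.0
The function is convex.

1


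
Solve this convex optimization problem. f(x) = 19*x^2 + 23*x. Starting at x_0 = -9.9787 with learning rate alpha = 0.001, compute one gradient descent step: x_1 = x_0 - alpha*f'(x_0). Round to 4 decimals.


We compute the gradient at x_0 and apply the update.
f'(x) = 38*x + 23
f'(-9.9787) = 38*-9.9787 + 23 = -356.1906
x_1 = -9.9787 - 0.001*-356.1906 = -9.6225


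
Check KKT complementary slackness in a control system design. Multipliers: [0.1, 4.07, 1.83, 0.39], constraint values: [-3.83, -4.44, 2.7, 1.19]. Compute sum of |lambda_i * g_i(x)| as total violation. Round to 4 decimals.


KKT complementary slackness check:
lambda_1 * g_1 = 0.1 * -3.83 = -0.383
lambda_2 * g_2 = 4.07 * -4.44 = -18.0708
lambda_3 * g_3 = 1.83 * 2.7 = 4.941
lambda_4 * g_4 = 0.39 * 1.19 = 0.4641
Total violation = 0.383 + 18.0708 + 4.941 + 0.4641 = 23.8589


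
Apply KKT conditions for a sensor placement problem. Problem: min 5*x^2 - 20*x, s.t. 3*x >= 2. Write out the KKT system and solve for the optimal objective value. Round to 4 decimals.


Step 1: Try lambda = 0 (constraint inactive).
Stationarity: 2*5*x - 20 = 0
x* = 20/(2*5) = 2.0
Check constraint: 3*2.0 = 6.0 >= 2 -- satisfied.
Step 2: Compute optimal value.
f(x*) = 5*2.0^2 - 20*2.0 = -20.0


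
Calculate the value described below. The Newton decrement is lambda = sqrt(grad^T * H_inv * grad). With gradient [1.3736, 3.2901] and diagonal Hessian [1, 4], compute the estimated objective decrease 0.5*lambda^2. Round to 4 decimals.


Step 1: H is diagonal, so H^(-1) * g = [1.3736, 0.8225].
Step 2: g^T H^(-1) g = sum_i g_i^2 / H_ii
  = (1.3736)^2/1 + (3.2901)^2/4
  = 1.8868 + 2.7062 = 4.593
Step 3: Objective decrease = 0.5 * g^T H^(-1) g = 2.2965


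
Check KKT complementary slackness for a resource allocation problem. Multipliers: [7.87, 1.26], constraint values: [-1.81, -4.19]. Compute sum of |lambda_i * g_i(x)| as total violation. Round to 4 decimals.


KKT complementary slackness check:
lambda_1 * g_1 = 7.87 * -1.81 = -14.2447
lambda_2 * g_2 = 1.26 * -4.19 = -5.2794
Total violation = 14.2447 + 5.2794 = 19.5241


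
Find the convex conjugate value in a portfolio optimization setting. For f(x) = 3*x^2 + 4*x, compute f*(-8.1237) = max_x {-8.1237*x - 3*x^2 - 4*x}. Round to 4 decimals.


f*(y) = sup_x {y*x - a*x^2 - b*x} = sup_x {(y-b)*x - a*x^2}
FOC: (y - b) - 2a*x = 0 => x* = (y - b)/(2a)
x* = (-8.1237 - 4)/(2*3) = -2.0206
f*(-8.1237) = (y-b)^2/(4a) = (-8.1237 - 4)^2/(4*3)
= 146.9841/12 = 12.2487


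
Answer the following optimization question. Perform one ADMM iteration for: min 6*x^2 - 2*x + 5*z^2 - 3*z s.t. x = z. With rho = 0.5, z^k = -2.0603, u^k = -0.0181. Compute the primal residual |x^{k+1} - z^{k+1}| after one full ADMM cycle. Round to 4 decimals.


ADMM iteration with rho = 0.5, z^k = -2.0603, u^k = -0.0181
Step 1: x-update.
Minimize 6*x^2 - 2*x + (0.5/2)*(x + 2.0603 - 0.0181)^2
FOC: (2*6 + 0.5)*x = 2 + 0.5*(-2.0603 + 0.0181)
x^{k+1} = 0.0783
Step 2: z-update.
Minimize 5*z^2 - 3*z + (0.5/2)*(0.0783 - z - 0.0181)^2
FOC: (2*5 + 0.5)*z = 3 + 0.5*(0.0783 - 0.0181)
z^{k+1} = 0.2886
Step 3: u-update.
u^{k+1} = -0.0181 + 0.0783 - 0.2886 = -0.2284
Step 4: Primal residual = |0.0783 - 0.2886| = 0.2103


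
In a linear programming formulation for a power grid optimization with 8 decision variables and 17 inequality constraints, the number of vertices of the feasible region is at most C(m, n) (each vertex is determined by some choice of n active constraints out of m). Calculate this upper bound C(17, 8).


Each vertex corresponds to some choice of n active constraints out of m, so the number of vertices is at most C(m, n) = m! / (n!(m-n)!).
m = 17, n = 8
Numerator: 17 * 16 * 15 * 14 * 13 * 12 * 11 * 10
Denominator: 8! = 40320
C(17, 8) = 24310


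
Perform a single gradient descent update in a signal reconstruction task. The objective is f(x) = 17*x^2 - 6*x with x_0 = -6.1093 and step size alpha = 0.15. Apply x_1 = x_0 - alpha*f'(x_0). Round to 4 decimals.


We compute the gradient at x_0 and apply the update.
f'(x) = 34*x - 6
f'(-6.1093) = 34*-6.1093 - 6 = -213.7162
x_1 = -6.1093 - 0.15*-213.7162 = 25.9481


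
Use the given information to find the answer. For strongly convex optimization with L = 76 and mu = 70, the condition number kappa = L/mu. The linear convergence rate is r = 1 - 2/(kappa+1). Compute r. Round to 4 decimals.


Step 1: Compute the condition number.
kappa = L/mu = 76/70 = 1.0857
Step 2: Compute the convergence rate.
r = 1 - 2/(kappa + 1) = 1 - 2*mu/(L + mu) = (L - mu)/(L + mu) = 6/146 = 0.0411


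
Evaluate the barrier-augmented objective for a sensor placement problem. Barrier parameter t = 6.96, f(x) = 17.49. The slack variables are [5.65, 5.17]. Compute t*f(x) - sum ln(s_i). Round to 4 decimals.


Step 1: Compute log-barrier.
ln values: [1.7317, 1.6429]
phi = -(1.7317 + 1.6429) = -3.3745
Step 2: Compute augmented objective.
t*f(x) = 6.96*17.49 = 121.7304
Total = 121.7304 - 3.3745 = 118.3559


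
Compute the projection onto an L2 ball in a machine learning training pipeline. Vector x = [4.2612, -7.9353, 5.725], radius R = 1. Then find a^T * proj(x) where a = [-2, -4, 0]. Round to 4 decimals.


Step 1: Compute ||x|| (intermediates to 6 decimals).
||x|| = sqrt(4.2612^2 + (-7.9353)^2 + 5.725^2) = 10.672508
Step 2: Project.
Since ||x|| > R, scale = R/||x|| = 1/10.672508 = 0.093699, proj(x) = scale * x
proj(x) = [0.39927, -0.74353, 0.536427]
Step 3: Dot product.
a^T * proj(x) = -2*0.39927 - 4*(-0.74353) + 0*0.536427 = 2.1756


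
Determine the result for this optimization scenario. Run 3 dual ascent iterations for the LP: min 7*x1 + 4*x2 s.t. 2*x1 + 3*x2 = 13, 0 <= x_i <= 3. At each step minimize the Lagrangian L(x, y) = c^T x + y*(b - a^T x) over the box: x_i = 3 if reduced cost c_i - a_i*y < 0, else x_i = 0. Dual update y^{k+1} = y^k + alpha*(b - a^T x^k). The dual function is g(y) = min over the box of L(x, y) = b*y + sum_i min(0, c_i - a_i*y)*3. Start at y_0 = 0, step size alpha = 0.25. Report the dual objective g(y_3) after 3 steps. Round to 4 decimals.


Dual ascent for LP: min 7*x1 + 4*x2, 2*x1 + 3*x2 = 13, 0 <= x_i <= 3
Step 1: y^k = 0.0, reduced costs: (7.0, 4.0)
  x^k = (0.0, 0.0), subgradient = b - a^T x = 13.0
  y^{k+1} = 0.0 + 0.25*13.0 = 3.25
Step 2: y^k = 3.25, reduced costs: (0.5, -5.75)
  x^k = (0.0, 3.0), subgradient = b - a^T x = 4.0
  y^{k+1} = 3.25 + 0.25*4.0 = 4.25
Step 3: y^k = 4.25, reduced costs: (-1.5, -8.75)
  x^k = (3.0, 3.0), subgradient = b - a^T x = -2.0
  y^{k+1} = 4.25 + 0.25*-2.0 = 3.75
Dual objective at y_3 = 3.75: reduced costs (-0.5, -7.25), box minimizer x = (3.0, 3.0)
g(y_3) = b*y + (c1 - a1*y)*x1 + (c2 - a2*y)*x2 = 13*3.75 + (-0.5)*3.0 + (-7.25)*3.0 = 48.75 - 1.5 - 21.75 = 25.5


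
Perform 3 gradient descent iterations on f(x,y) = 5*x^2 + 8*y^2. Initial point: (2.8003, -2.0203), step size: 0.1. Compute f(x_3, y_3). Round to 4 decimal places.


Gradient descent on f(x,y) = 5*x^2 + 8*y^2.
Starting point: (2.8003, -2.0203), alpha = 0.1
Step 1: grad_x = 2*5*2.8003 = 28.003, grad_y = 2*8*-2.0203 = -32.3248
  x_1 = 2.8003 - 0.1*28.003 = 0.0
  y_1 = -2.0203 - 0.1*-32.3248 = 1.2122
Step 2: grad_x = 2*5*0.0 = 0.0, grad_y = 2*8*1.2122 = 19.3949
  x_2 = 0.0 - 0.1*0.0 = 0.0
  y_2 = 1.2122 - 0.1*19.3949 = -0.7273
Step 3: grad_x = 2*5*0.0 = 0.0, grad_y = 2*8*-0.7273 = -11.6369
  x_3 = 0.0 - 0.1*0.0 = 0.0
  y_3 = -0.7273 - 0.1*-11.6369 = 0.4364
f(0.0, 0.4364) = 5*0.0^2 + 8*0.4364^2 = 1.5235


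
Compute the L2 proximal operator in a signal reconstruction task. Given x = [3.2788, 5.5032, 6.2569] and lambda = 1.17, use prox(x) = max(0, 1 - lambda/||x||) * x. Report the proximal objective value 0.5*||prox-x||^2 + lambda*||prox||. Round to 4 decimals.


Step 1: Compute ||x||.
||x|| = 8.9546
Step 2: Compute scaling factor.
scale = max(0, 1 - 1.17/8.9546) = 0.8693
Step 3: prox(x) = [2.8504, 4.7842, 5.4394]
||prox(x)|| = 7.7846
Step 4: Proximal objective.
0.5*||prox-x||^2 = 0.6845
lambda*||prox|| = 9.108
Total = 9.7924


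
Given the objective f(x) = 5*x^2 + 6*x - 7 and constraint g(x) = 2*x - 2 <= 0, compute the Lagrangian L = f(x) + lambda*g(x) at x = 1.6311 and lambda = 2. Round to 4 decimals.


Step 1: Evaluate f(x).
f(1.6311) = 5*1.6311^2 + 6*1.6311 - 7 = 16.089
Step 2: Evaluate g(x).
g(1.6311) = 2*1.6311 - 2 = 1.2622
Step 3: Compute Lagrangian.
L = 16.089 + 2*1.2622 = 18.6134
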